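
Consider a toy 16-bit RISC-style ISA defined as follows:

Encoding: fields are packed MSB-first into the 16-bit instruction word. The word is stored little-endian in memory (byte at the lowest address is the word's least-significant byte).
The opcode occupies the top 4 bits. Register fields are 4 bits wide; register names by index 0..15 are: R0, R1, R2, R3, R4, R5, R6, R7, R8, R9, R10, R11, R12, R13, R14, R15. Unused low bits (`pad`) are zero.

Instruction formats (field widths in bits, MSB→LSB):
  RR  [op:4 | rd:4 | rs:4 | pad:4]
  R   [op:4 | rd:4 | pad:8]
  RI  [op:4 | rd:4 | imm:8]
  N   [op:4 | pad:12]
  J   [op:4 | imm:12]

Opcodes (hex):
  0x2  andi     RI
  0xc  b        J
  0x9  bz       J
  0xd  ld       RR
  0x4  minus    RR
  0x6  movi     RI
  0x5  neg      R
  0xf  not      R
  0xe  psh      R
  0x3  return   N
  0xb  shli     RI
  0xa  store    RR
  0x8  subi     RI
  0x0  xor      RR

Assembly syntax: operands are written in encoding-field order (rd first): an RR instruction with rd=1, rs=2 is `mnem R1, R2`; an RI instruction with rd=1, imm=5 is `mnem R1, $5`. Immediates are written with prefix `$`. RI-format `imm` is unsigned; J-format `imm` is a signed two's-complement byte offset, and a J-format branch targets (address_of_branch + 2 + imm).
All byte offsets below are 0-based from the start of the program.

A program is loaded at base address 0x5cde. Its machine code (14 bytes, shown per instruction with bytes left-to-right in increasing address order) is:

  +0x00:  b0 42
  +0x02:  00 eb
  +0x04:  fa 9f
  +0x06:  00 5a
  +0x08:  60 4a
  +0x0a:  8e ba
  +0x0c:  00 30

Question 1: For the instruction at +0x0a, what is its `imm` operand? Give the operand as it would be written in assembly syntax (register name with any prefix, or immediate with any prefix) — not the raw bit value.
$142

[0a] 8e ba → 0xba8e
  top 4b → 0xb → shli [RI]
  [11:8] rd=10 = R10
  [7:0] imm=142 = $142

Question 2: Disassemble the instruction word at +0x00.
+0x00: b0 42 ⇒ word 0x42b0 (little)
  op=0x42b0>>12=0x4 ⇒ minus (RR)
  rd@[11:8]=0x2 ⇒ R2
  rs@[7:4]=0xb ⇒ R11

minus R2, R11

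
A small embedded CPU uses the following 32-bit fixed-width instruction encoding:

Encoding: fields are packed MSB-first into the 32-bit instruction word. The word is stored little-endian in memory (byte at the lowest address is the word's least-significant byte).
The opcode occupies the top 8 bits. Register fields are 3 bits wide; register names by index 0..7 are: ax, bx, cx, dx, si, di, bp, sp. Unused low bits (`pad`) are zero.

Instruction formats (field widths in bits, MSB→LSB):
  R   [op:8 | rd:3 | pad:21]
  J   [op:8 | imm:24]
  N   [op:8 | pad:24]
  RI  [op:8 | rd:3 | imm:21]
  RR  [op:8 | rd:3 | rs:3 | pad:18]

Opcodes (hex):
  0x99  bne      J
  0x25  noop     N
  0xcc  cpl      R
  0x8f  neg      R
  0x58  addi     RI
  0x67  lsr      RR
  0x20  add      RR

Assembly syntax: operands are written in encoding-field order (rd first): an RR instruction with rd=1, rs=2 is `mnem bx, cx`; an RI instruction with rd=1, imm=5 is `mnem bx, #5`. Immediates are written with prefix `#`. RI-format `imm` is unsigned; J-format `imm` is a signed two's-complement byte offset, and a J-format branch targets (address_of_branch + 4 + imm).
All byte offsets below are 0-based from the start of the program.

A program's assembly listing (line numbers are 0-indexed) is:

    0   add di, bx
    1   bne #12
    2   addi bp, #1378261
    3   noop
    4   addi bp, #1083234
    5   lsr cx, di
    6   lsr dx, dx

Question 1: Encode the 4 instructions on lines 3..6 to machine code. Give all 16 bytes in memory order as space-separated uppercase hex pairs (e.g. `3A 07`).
L3: noop op=0x25:8|pad=0:24 ⇒ 0x25000000 ⇒ little 00 00 00 25
L4: addi op=0x58:8|rd=6:3|imm=1083234:21 ⇒ 0x58d08762 ⇒ little 62 87 d0 58
L5: lsr op=0x67:8|rd=2:3|rs=5:3|pad=0:18 ⇒ 0x67540000 ⇒ little 00 00 54 67
L6: lsr op=0x67:8|rd=3:3|rs=3:3|pad=0:18 ⇒ 0x676c0000 ⇒ little 00 00 6c 67

00 00 00 25 62 87 D0 58 00 00 54 67 00 00 6C 67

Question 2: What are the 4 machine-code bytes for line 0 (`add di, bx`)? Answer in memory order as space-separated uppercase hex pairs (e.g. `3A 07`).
L0: add op=0x20:8|rd=5:3|rs=1:3|pad=0:18 ⇒ 0x20a40000 ⇒ little 00 00 a4 20

00 00 A4 20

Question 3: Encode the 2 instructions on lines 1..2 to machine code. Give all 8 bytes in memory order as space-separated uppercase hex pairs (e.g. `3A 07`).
0C 00 00 99 D5 07 D5 58

1. bne fields op=0x99:8|imm=12:24 → word 9900000ch → 0c 00 00 99
2. addi fields op=0x58:8|rd=6:3|imm=1378261:21 → word 58d507d5h → d5 07 d5 58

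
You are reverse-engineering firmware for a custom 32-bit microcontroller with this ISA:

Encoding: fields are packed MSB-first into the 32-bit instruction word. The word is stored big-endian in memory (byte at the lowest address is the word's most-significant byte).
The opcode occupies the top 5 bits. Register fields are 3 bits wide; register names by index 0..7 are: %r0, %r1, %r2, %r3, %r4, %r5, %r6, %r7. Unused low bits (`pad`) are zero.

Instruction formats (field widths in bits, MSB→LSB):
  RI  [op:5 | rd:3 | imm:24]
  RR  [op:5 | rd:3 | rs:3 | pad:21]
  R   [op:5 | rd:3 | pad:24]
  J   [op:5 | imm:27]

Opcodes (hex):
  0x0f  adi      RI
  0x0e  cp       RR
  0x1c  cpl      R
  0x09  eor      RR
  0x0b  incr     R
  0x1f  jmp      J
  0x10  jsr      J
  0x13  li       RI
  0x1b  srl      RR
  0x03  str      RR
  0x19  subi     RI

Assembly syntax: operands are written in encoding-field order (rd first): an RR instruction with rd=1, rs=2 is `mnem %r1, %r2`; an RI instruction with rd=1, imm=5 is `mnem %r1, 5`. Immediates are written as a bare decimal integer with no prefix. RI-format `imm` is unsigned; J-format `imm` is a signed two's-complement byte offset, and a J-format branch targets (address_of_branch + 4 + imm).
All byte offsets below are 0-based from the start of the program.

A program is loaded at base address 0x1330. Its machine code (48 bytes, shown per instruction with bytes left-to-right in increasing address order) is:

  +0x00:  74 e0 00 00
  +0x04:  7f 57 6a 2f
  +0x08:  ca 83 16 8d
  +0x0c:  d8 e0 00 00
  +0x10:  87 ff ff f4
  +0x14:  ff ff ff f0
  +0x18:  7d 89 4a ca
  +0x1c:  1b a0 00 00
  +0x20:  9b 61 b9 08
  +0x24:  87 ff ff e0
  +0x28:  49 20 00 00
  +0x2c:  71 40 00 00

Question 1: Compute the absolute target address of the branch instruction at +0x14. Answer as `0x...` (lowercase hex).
0x1338

+0x14: ff ff ff f0 ⇒ word 0xfffffff0 (big)
  op=0xfffffff0>>27=0x1f ⇒ jmp (J)
  imm@[26:0]=0x7fffff0 (s27→-16) ⇒ -16
  target = base 0x1330 + off 0x14 + 4 + imm -16 = 0x1338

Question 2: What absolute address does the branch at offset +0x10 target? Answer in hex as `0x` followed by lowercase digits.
+0x10: 87 ff ff f4 ⇒ word 0x87fffff4 (big)
  op=0x87fffff4>>27=0x10 ⇒ jsr (J)
  imm@[26:0]=0x7fffff4 (s27→-12) ⇒ -12
  target = base 0x1330 + off 0x10 + 4 + imm -12 = 0x1338

0x1338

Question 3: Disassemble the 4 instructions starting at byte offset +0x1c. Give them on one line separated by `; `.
@+1c  big-endian(1b a0 00 00) = 0x1ba00000
  op=0x1ba00000>>27=0x3 ⇒ str (RR)
  rd: (w>>24)&0x7=0x3 → %r3
  rs: (w>>21)&0x7=0x5 → %r5
@+20  big-endian(9b 61 b9 08) = 0x9b61b908
  op=0x9b61b908>>27=0x13 ⇒ li (RI)
  rd: (w>>24)&0x7=0x3 → %r3
  imm: (w>>0)&0xffffff=0x61b908 → 6404360
@+24  big-endian(87 ff ff e0) = 0x87ffffe0
  op=0x87ffffe0>>27=0x10 ⇒ jsr (J)
  imm: (w>>0)&0x7ffffff=0x7ffffe0 (s27→-32) → -32
@+28  big-endian(49 20 00 00) = 0x49200000
  op=0x49200000>>27=0x9 ⇒ eor (RR)
  rd: (w>>24)&0x7=0x1 → %r1
  rs: (w>>21)&0x7=0x1 → %r1

str %r3, %r5; li %r3, 6404360; jsr -32; eor %r1, %r1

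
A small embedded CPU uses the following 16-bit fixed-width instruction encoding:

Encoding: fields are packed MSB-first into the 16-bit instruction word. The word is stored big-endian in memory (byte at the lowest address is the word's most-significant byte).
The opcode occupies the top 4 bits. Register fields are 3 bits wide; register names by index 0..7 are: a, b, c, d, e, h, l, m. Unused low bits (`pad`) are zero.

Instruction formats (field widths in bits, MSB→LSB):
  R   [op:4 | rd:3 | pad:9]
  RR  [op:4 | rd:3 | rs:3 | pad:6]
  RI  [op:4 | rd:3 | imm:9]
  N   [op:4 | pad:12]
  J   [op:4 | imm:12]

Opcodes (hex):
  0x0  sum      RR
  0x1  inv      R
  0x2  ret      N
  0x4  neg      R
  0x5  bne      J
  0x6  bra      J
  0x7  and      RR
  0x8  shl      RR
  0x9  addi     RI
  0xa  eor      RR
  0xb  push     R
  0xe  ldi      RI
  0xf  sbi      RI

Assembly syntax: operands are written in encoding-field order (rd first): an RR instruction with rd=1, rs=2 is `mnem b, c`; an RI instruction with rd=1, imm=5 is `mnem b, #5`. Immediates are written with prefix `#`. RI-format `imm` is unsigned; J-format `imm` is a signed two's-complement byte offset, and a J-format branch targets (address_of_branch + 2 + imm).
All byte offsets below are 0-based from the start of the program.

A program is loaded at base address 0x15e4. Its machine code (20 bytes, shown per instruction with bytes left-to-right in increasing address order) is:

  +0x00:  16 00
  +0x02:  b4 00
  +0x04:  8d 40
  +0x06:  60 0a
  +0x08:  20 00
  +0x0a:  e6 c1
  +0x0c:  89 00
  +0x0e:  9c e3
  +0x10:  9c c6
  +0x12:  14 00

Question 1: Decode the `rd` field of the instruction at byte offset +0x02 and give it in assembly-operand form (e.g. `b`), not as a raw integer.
[02] b4 00 → 0xb400
  top 4b → 0xb → push [R]
  [11:9] rd=2 = c

c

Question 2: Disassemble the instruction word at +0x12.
inv c

off 0x12: read 14 00 as big → 0x1400
  top 4b → 0x1 → inv [R]
  rd@[11:9]=0x2 ⇒ c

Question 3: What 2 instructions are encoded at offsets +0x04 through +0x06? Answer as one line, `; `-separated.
shl l, h; bra #10

[04] 8d 40 → 0x8d40
  op=0x8d40>>12=0x8 ⇒ shl (RR)
  rd@[11:9]=0x6 ⇒ l
  rs@[8:6]=0x5 ⇒ h
[06] 60 0a → 0x600a
  op=0x600a>>12=0x6 ⇒ bra (J)
  imm@[11:0]=0xa ⇒ #10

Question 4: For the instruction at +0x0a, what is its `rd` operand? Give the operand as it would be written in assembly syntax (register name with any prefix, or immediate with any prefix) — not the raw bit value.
+0x0a: e6 c1 ⇒ word 0xe6c1 (big)
  op=0xe6c1>>12=0xe ⇒ ldi (RI)
  rd@[11:9]=0x3 ⇒ d
  imm@[8:0]=0xc1 ⇒ #193

d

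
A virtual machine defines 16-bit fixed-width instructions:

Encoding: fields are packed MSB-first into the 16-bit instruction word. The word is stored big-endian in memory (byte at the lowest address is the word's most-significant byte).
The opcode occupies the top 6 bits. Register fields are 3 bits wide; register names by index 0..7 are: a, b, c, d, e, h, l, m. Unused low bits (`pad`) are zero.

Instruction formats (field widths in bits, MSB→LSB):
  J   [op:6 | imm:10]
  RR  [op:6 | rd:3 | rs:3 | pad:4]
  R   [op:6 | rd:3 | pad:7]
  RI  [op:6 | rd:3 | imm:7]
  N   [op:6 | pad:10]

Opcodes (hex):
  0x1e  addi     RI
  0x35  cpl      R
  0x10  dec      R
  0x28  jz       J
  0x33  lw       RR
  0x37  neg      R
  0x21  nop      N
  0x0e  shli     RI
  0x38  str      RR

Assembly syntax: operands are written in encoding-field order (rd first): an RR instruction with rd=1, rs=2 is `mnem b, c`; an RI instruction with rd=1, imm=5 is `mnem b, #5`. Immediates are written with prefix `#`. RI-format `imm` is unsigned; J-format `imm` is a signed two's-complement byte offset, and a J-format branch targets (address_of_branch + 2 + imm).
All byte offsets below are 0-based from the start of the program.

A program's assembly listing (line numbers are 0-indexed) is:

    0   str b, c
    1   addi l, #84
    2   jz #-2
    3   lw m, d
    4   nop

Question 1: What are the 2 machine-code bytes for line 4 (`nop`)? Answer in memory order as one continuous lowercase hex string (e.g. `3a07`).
4. nop fields op=0x21:6|pad=0:10 → word 8400h → 84 00

8400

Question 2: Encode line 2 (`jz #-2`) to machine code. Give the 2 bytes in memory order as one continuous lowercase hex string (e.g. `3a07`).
a3fe

line 2 (jz): pack op=0x28:6|imm=-2:10 = 0xa3fe; big→ a3 fe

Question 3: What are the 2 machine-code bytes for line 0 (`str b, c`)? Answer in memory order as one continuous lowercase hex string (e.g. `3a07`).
line 0 (str): pack op=0x38:6|rd=1:3|rs=2:3|pad=0:4 = 0xe0a0; big→ e0 a0

e0a0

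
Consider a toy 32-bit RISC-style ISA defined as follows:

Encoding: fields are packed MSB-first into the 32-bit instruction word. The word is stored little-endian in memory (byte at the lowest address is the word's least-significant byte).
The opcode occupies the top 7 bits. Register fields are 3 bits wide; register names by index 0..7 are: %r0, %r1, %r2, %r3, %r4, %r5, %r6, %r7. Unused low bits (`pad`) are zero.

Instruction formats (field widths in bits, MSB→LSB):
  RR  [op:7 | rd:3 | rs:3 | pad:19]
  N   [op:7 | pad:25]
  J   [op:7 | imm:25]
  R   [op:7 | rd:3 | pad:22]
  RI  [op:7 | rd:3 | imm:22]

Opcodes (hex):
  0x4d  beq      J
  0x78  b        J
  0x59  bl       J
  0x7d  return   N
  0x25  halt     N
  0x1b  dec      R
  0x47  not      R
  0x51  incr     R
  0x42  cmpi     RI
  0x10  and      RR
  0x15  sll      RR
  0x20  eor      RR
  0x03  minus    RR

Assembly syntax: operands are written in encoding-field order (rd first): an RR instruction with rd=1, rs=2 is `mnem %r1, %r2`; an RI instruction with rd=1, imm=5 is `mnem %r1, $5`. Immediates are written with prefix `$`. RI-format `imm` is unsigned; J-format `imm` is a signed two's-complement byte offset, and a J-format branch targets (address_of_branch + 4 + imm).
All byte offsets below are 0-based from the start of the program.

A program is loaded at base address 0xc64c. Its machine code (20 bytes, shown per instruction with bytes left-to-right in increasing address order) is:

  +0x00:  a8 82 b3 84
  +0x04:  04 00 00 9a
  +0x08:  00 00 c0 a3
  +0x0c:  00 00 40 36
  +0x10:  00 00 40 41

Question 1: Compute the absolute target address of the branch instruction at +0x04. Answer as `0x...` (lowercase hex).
[04] 04 00 00 9a → 0x9a000004
  top 7b → 0x4d → beq [J]
  imm@[24:0]=0x4 ⇒ $4
  target = base 0xc64c + off 0x04 + 4 + imm 4 = 0xc658

0xc658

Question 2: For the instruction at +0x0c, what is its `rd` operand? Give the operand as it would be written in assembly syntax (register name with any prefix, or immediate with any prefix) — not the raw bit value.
%r1

off 0x0c: read 00 00 40 36 as little → 0x36400000
  opcode bits[31:25]=0x1b: dec/R
  [24:22] rd=1 = %r1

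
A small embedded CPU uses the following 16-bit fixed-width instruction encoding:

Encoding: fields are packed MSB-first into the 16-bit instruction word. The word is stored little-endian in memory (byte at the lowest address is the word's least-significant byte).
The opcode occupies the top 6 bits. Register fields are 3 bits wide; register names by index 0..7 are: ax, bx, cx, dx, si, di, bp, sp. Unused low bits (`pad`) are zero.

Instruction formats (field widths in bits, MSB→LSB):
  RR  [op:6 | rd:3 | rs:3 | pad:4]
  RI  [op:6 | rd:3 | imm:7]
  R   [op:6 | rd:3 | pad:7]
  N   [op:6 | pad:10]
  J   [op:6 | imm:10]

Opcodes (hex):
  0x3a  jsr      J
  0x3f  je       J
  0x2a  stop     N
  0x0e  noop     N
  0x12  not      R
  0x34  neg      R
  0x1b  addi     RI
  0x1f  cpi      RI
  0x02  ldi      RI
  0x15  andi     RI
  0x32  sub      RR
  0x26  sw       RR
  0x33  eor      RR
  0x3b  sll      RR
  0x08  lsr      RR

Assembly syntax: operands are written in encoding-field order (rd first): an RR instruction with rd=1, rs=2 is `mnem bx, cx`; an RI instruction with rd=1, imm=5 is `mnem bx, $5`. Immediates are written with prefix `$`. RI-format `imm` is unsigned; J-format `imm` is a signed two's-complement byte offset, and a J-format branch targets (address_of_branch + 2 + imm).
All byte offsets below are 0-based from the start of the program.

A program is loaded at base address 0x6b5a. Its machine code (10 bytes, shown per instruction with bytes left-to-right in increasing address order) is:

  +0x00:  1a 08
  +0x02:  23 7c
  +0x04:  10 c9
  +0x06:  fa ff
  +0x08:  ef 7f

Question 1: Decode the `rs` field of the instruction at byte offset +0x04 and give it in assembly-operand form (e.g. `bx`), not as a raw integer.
off 0x04: read 10 c9 as little → 0xc910
  opcode bits[15:10]=0x32: sub/RR
  rd@[9:7]=0x2 ⇒ cx
  rs@[6:4]=0x1 ⇒ bx

bx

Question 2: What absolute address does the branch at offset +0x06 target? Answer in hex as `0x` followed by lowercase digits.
[06] fa ff → 0xfffa
  op=0xfffa>>10=0x3f ⇒ je (J)
  imm@[9:0]=0x3fa (s10→-6) ⇒ $-6
  target = base 0x6b5a + off 0x06 + 2 + imm -6 = 0x6b5c

0x6b5c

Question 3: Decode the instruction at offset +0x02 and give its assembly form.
@+02  little-endian(23 7c) = 0x7c23
  op=0x7c23>>10=0x1f ⇒ cpi (RI)
  rd@[9:7]=0x0 ⇒ ax
  imm@[6:0]=0x23 ⇒ $35

cpi ax, $35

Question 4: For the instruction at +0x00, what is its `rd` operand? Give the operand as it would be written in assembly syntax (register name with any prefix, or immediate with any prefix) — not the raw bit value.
+0x00: 1a 08 ⇒ word 0x081a (little)
  top 6b → 0x2 → ldi [RI]
  rd@[9:7]=0x0 ⇒ ax
  imm@[6:0]=0x1a ⇒ $26

ax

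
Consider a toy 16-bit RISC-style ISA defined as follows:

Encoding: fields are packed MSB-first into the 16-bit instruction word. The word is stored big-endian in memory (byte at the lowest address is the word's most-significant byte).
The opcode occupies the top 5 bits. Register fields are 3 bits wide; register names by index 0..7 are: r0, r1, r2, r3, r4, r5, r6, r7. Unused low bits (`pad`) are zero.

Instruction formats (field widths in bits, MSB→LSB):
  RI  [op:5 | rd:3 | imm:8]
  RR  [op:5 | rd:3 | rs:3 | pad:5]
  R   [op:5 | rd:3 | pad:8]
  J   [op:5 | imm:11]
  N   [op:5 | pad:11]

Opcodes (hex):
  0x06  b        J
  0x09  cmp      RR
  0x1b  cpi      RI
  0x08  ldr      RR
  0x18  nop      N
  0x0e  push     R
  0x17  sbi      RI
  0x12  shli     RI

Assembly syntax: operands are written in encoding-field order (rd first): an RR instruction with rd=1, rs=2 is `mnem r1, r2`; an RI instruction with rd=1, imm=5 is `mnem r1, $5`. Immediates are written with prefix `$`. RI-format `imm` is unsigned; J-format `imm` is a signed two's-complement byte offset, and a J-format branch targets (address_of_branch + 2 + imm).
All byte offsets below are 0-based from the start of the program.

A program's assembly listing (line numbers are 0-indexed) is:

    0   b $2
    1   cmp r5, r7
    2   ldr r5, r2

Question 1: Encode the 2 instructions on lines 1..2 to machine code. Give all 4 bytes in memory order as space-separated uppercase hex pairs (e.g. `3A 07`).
line 1 (cmp): pack op=0x9:5|rd=5:3|rs=7:3|pad=0:5 = 0x4de0; big→ 4d e0
line 2 (ldr): pack op=0x8:5|rd=5:3|rs=2:3|pad=0:5 = 0x4540; big→ 45 40

4D E0 45 40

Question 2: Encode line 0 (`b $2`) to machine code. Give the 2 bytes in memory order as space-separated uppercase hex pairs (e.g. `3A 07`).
line 0 (b): pack op=0x6:5|imm=2:11 = 0x3002; big→ 30 02

30 02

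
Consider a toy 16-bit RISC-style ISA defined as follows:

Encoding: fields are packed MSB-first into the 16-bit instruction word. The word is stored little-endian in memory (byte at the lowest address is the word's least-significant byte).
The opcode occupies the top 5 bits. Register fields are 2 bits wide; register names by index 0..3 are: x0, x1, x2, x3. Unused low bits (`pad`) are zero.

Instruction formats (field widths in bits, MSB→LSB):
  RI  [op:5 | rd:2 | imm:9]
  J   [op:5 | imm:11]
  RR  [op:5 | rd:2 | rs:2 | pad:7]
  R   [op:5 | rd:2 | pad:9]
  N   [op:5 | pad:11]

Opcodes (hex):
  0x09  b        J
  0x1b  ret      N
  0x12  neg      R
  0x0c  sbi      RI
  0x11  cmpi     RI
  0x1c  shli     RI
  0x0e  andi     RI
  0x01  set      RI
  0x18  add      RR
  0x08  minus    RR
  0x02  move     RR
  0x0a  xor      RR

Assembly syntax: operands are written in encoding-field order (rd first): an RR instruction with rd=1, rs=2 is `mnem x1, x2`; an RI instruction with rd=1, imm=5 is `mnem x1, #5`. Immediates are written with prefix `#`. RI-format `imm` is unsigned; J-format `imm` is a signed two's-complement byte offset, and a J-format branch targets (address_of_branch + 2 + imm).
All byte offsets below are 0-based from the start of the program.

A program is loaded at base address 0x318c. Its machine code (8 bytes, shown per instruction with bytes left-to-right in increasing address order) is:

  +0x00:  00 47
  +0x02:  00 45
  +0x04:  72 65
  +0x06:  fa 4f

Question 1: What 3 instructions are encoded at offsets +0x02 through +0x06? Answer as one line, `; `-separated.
off 0x02: read 00 45 as little → 0x4500
  opcode bits[15:11]=0x8: minus/RR
  rd: (w>>9)&0x3=0x2 → x2
  rs: (w>>7)&0x3=0x2 → x2
off 0x04: read 72 65 as little → 0x6572
  opcode bits[15:11]=0xc: sbi/RI
  rd: (w>>9)&0x3=0x2 → x2
  imm: (w>>0)&0x1ff=0x172 → #370
off 0x06: read fa 4f as little → 0x4ffa
  opcode bits[15:11]=0x9: b/J
  imm: (w>>0)&0x7ff=0x7fa (s11→-6) → #-6

minus x2, x2; sbi x2, #370; b #-6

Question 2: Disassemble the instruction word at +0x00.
+0x00: 00 47 ⇒ word 0x4700 (little)
  top 5b → 0x8 → minus [RR]
  rd: (w>>9)&0x3=0x3 → x3
  rs: (w>>7)&0x3=0x2 → x2

minus x3, x2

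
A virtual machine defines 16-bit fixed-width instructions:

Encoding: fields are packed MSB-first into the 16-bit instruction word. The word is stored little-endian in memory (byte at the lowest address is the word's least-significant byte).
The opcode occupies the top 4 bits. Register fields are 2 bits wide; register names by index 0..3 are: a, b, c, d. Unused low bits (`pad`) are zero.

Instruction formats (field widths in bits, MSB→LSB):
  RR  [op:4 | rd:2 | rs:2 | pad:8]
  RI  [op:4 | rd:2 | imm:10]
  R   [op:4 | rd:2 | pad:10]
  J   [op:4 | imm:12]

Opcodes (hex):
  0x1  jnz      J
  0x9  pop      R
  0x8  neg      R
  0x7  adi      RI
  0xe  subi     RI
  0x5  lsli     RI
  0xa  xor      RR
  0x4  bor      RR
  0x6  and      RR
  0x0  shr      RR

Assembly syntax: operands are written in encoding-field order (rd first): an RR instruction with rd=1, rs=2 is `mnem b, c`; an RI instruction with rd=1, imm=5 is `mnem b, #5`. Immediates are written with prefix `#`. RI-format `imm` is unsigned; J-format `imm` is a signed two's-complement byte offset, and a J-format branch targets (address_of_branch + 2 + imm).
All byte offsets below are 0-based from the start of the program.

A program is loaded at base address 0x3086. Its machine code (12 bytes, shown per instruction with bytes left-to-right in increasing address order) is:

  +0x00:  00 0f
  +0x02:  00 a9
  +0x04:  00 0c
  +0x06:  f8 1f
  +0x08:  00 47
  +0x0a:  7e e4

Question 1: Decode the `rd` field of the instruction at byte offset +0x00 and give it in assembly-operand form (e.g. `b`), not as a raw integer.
[00] 00 0f → 0x0f00
  opcode bits[15:12]=0x0: shr/RR
  rd: (w>>10)&0x3=0x3 → d
  rs: (w>>8)&0x3=0x3 → d

d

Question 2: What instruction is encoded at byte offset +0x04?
@+04  little-endian(00 0c) = 0x0c00
  opcode bits[15:12]=0x0: shr/RR
  [11:10] rd=3 = d
  [9:8] rs=0 = a

shr d, a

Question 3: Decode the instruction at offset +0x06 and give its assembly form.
off 0x06: read f8 1f as little → 0x1ff8
  opcode bits[15:12]=0x1: jnz/J
  [11:0] imm=4088 (s12→-8) = #-8

jnz #-8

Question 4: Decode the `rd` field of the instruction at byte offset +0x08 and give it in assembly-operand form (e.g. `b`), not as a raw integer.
[08] 00 47 → 0x4700
  opcode bits[15:12]=0x4: bor/RR
  [11:10] rd=1 = b
  [9:8] rs=3 = d

b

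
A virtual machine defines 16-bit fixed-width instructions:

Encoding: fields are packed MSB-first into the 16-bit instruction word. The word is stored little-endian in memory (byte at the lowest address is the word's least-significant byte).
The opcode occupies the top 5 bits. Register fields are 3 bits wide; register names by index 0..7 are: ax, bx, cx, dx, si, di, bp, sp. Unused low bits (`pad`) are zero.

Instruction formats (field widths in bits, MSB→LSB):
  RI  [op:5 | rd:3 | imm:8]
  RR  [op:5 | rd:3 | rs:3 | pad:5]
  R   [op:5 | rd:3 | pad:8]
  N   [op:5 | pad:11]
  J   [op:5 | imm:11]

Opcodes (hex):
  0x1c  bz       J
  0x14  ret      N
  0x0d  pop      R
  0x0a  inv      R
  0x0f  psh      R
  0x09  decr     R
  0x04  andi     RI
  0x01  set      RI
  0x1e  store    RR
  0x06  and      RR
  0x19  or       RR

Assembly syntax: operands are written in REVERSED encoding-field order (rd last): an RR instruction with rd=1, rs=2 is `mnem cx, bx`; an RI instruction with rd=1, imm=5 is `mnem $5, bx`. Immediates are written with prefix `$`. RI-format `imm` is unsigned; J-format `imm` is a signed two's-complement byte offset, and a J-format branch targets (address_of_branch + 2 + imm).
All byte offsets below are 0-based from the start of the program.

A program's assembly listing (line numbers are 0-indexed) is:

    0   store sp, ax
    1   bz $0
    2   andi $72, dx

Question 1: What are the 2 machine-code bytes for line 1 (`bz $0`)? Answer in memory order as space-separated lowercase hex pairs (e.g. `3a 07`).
L1: bz op=0x1c:5|imm=0:11 ⇒ 0xe000 ⇒ little 00 e0

00 e0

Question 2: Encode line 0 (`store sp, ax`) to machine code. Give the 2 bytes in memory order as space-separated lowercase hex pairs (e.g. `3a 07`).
e0 f0

L0: store op=0x1e:5|rd=0:3|rs=7:3|pad=0:5 ⇒ 0xf0e0 ⇒ little e0 f0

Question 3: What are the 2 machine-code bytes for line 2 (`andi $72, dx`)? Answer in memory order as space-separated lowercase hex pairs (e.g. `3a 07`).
2. andi fields op=0x4:5|rd=3:3|imm=72:8 → word 2348h → 48 23

48 23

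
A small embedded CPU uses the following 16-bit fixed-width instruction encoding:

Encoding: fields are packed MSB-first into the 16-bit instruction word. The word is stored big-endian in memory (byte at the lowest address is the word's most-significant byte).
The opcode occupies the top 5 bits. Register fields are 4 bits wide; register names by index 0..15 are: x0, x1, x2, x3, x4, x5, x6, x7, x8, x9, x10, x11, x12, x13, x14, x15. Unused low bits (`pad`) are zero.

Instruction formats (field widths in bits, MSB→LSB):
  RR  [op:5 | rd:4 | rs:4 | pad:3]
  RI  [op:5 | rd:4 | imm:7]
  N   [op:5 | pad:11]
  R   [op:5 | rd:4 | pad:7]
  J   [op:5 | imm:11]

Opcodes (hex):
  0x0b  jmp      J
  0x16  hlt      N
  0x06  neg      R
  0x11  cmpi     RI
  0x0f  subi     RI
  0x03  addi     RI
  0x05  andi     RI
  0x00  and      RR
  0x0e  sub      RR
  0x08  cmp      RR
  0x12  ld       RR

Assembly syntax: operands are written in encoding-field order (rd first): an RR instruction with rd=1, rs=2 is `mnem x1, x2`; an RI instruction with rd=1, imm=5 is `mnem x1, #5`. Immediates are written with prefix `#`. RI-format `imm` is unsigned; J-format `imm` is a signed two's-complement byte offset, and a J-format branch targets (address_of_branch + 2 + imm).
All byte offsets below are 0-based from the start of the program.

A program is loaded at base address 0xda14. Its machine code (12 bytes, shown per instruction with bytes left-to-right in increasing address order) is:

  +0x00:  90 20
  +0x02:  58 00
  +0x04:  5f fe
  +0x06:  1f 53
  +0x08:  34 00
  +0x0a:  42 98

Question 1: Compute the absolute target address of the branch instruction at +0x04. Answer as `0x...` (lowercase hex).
0xda18

[04] 5f fe → 0x5ffe
  op=0x5ffe>>11=0xb ⇒ jmp (J)
  imm: (w>>0)&0x7ff=0x7fe (s11→-2) → #-2
  target = base 0xda14 + off 0x04 + 2 + imm -2 = 0xda18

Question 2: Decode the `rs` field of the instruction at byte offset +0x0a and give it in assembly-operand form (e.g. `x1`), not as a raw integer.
x3

+0x0a: 42 98 ⇒ word 0x4298 (big)
  opcode bits[15:11]=0x8: cmp/RR
  rd@[10:7]=0x5 ⇒ x5
  rs@[6:3]=0x3 ⇒ x3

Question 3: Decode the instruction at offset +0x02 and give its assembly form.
@+02  big-endian(58 00) = 0x5800
  top 5b → 0xb → jmp [J]
  imm@[10:0]=0x0 ⇒ #0

jmp #0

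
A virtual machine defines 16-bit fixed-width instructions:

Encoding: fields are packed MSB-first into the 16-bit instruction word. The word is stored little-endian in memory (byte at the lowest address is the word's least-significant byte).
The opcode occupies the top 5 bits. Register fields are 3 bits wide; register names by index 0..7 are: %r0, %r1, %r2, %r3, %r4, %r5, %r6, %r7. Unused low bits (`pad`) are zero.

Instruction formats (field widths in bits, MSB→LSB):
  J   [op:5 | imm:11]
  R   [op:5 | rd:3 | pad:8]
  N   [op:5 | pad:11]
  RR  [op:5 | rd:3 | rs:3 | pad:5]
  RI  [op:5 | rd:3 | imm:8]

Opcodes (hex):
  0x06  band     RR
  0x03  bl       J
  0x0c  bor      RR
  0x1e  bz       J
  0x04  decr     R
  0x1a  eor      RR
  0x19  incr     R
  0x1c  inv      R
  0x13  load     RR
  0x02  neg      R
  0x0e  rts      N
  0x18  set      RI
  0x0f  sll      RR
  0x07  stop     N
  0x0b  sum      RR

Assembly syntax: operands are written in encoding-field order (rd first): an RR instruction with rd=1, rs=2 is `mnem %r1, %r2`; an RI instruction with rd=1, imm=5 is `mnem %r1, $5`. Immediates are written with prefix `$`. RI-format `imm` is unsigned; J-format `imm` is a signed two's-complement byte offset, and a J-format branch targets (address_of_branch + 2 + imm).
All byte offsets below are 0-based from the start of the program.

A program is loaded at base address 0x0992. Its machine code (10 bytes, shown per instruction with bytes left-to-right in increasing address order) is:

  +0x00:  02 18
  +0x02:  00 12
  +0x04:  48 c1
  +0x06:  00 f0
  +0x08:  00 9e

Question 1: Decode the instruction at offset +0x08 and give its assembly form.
load %r6, %r0

@+08  little-endian(00 9e) = 0x9e00
  op=0x9e00>>11=0x13 ⇒ load (RR)
  rd: (w>>8)&0x7=0x6 → %r6
  rs: (w>>5)&0x7=0x0 → %r0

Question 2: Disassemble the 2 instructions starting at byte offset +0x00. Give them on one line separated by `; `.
off 0x00: read 02 18 as little → 0x1802
  op=0x1802>>11=0x3 ⇒ bl (J)
  imm@[10:0]=0x2 ⇒ $2
off 0x02: read 00 12 as little → 0x1200
  op=0x1200>>11=0x2 ⇒ neg (R)
  rd@[10:8]=0x2 ⇒ %r2

bl $2; neg %r2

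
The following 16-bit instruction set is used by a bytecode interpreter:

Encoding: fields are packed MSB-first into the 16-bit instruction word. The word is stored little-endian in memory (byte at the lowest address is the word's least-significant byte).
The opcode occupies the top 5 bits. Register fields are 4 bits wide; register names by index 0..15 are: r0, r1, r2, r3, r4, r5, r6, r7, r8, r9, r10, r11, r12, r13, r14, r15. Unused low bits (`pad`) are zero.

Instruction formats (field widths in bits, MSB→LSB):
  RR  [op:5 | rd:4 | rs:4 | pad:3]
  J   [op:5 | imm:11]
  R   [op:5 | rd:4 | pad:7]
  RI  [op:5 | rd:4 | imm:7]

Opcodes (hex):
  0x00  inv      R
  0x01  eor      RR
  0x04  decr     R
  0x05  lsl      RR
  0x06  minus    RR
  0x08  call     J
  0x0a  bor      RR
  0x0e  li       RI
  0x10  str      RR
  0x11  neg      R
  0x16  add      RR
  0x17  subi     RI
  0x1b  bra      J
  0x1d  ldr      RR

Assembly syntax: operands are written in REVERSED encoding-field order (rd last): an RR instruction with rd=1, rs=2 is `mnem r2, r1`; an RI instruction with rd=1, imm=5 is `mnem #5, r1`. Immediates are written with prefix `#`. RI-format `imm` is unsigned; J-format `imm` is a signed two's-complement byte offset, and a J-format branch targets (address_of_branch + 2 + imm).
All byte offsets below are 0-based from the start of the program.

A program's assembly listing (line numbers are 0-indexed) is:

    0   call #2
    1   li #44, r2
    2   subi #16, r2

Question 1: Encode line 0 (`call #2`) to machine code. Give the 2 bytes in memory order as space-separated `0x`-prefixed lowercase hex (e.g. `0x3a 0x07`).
0x02 0x40

L0: call op=0x8:5|imm=2:11 ⇒ 0x4002 ⇒ little 02 40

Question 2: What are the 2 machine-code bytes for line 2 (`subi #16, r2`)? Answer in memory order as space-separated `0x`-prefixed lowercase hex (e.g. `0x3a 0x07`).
0x10 0xb9

L2: subi op=0x17:5|rd=2:4|imm=16:7 ⇒ 0xb910 ⇒ little 10 b9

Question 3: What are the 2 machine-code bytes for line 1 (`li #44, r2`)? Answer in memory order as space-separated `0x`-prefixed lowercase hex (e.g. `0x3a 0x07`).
0x2c 0x71

L1: li op=0xe:5|rd=2:4|imm=44:7 ⇒ 0x712c ⇒ little 2c 71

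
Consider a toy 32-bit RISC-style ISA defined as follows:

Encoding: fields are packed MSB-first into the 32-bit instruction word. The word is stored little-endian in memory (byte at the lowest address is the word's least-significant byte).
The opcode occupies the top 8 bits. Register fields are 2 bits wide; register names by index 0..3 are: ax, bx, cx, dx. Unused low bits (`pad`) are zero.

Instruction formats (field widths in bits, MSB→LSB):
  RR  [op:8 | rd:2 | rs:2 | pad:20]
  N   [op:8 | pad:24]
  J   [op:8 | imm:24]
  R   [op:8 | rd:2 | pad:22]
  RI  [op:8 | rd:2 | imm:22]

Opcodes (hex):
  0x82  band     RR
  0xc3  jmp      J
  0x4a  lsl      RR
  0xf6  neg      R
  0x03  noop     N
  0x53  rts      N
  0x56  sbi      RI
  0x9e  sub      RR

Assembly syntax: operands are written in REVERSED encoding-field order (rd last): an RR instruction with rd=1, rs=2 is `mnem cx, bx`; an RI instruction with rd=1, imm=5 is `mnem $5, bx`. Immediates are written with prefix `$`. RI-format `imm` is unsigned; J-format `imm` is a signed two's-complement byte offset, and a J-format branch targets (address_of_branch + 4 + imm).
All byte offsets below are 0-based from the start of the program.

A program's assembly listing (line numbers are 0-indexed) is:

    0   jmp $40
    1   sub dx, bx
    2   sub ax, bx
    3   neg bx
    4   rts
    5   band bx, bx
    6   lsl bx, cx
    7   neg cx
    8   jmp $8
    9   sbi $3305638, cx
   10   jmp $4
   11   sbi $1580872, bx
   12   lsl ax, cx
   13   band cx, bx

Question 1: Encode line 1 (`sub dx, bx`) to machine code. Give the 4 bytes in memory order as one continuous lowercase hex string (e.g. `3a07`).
0000709e

1. sub fields op=0x9e:8|rd=1:2|rs=3:2|pad=0:20 → word 9e700000h → 00 00 70 9e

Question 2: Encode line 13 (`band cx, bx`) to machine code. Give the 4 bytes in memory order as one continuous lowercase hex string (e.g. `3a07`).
L13: band op=0x82:8|rd=1:2|rs=2:2|pad=0:20 ⇒ 0x82600000 ⇒ little 00 00 60 82

00006082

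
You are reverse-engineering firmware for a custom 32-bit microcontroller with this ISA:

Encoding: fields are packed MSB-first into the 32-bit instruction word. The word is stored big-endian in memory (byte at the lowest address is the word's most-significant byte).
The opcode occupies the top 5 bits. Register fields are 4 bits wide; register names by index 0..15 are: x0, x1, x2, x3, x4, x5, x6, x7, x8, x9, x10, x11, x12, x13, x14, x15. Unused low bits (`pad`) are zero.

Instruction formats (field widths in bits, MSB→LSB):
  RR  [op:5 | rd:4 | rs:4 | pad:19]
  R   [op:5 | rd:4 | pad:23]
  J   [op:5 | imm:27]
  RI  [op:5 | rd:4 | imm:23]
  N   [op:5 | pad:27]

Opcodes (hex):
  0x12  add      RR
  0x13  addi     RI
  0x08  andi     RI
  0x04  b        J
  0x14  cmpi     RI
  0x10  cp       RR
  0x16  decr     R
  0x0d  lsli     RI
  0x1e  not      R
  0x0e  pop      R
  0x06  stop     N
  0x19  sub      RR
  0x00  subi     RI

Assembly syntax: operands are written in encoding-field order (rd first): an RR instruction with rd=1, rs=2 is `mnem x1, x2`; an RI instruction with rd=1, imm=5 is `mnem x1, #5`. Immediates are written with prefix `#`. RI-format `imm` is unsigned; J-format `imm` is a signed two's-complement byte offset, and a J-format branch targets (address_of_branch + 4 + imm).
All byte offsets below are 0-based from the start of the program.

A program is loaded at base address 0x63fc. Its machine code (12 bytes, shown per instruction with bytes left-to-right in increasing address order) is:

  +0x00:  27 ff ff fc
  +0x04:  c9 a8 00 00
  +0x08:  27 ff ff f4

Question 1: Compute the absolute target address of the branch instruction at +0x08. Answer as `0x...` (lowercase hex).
@+08  big-endian(27 ff ff f4) = 0x27fffff4
  top 5b → 0x4 → b [J]
  imm: (w>>0)&0x7ffffff=0x7fffff4 (s27→-12) → #-12
  target = base 0x63fc + off 0x08 + 4 + imm -12 = 0x63fc

0x63fc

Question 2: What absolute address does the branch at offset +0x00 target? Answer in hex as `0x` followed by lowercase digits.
0x63fc

@+00  big-endian(27 ff ff fc) = 0x27fffffc
  top 5b → 0x4 → b [J]
  [26:0] imm=134217724 (s27→-4) = #-4
  target = base 0x63fc + off 0x00 + 4 + imm -4 = 0x63fc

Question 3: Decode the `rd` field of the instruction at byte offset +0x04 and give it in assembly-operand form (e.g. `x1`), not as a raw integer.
x3

@+04  big-endian(c9 a8 00 00) = 0xc9a80000
  op=0xc9a80000>>27=0x19 ⇒ sub (RR)
  rd@[26:23]=0x3 ⇒ x3
  rs@[22:19]=0x5 ⇒ x5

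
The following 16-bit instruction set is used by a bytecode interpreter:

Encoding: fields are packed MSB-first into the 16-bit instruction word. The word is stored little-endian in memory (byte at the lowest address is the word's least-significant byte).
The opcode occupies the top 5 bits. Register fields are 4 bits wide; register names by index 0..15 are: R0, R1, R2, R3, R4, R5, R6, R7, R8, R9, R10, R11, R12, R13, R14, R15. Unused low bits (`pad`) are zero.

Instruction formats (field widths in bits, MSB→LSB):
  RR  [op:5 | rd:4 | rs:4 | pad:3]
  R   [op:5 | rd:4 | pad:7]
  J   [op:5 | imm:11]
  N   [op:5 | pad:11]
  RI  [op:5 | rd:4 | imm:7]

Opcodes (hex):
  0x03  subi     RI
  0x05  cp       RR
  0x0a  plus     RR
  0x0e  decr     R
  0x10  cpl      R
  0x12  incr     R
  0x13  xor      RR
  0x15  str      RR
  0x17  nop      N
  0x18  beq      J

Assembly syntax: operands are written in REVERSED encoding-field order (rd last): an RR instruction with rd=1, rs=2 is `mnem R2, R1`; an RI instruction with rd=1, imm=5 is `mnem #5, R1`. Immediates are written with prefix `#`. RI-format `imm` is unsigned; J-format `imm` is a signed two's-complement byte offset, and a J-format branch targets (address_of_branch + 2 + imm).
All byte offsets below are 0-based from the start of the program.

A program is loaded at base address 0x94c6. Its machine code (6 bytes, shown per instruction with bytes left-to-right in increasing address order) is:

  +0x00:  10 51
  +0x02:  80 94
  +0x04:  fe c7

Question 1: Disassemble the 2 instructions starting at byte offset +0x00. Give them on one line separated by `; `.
@+00  little-endian(10 51) = 0x5110
  opcode bits[15:11]=0xa: plus/RR
  rd@[10:7]=0x2 ⇒ R2
  rs@[6:3]=0x2 ⇒ R2
@+02  little-endian(80 94) = 0x9480
  opcode bits[15:11]=0x12: incr/R
  rd@[10:7]=0x9 ⇒ R9

plus R2, R2; incr R9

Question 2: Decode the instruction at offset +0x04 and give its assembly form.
beq #-2

off 0x04: read fe c7 as little → 0xc7fe
  top 5b → 0x18 → beq [J]
  imm@[10:0]=0x7fe (s11→-2) ⇒ #-2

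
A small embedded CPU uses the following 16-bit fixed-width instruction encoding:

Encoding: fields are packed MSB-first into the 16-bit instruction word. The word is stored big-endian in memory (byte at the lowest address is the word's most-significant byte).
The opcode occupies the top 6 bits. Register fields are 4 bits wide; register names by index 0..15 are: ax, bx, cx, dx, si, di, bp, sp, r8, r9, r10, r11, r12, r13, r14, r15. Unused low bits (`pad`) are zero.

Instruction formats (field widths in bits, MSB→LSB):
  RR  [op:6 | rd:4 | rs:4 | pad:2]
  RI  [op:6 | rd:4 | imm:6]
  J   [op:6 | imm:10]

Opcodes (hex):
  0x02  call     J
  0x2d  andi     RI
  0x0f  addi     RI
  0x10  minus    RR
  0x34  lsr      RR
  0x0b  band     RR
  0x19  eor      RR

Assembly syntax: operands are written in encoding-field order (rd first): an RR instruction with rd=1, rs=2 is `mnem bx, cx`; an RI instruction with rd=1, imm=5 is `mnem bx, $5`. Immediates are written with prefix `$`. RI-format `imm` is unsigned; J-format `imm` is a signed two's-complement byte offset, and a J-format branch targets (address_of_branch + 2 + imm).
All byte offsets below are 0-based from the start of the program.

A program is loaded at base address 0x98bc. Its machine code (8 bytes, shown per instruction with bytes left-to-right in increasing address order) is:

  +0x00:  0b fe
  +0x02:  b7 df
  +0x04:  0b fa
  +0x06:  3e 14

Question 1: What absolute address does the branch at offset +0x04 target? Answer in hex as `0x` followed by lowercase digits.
@+04  big-endian(0b fa) = 0x0bfa
  top 6b → 0x2 → call [J]
  [9:0] imm=1018 (s10→-6) = $-6
  target = base 0x98bc + off 0x04 + 2 + imm -6 = 0x98bc

0x98bc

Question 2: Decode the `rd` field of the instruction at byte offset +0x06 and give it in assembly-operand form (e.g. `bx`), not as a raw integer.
r8

+0x06: 3e 14 ⇒ word 0x3e14 (big)
  opcode bits[15:10]=0xf: addi/RI
  rd@[9:6]=0x8 ⇒ r8
  imm@[5:0]=0x14 ⇒ $20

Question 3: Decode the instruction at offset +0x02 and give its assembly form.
andi r15, $31

[02] b7 df → 0xb7df
  op=0xb7df>>10=0x2d ⇒ andi (RI)
  [9:6] rd=15 = r15
  [5:0] imm=31 = $31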